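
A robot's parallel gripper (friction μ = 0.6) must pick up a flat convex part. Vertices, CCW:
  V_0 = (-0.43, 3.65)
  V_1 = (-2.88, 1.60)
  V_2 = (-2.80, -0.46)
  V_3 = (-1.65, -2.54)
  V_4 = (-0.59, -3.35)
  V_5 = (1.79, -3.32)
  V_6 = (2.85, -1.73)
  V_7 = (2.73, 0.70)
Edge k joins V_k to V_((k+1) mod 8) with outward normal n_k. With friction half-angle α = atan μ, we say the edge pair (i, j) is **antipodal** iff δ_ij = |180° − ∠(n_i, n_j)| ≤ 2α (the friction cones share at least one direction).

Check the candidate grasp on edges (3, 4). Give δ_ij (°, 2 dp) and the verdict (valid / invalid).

δ = 141.89°, invalid

α = atan 0.6 = 30.96°;  2α = 61.93°
edge 3: e_3 = (+1.06, -0.81);  n_3 = (-0.6072, -0.7946)
edge 4: e_4 = (+2.38, +0.03);  n_4 = (+0.0126, -0.9999)
∠(n_3, n_4) = 38.11°
δ = |180° − 38.11°| = 141.89°
141.89° > 2α = 61.93°  →  invalid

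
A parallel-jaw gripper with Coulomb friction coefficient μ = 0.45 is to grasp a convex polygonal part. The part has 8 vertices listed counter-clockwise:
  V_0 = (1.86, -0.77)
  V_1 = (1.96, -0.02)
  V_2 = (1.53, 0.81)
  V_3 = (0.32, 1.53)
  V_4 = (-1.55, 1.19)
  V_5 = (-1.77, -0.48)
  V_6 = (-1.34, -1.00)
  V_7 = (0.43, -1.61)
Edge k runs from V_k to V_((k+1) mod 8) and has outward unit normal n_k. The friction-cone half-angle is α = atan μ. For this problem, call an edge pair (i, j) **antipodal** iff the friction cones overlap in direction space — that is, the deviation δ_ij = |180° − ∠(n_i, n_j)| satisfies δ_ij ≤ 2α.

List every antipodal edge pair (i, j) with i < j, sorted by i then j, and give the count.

count = 9; pairs: (0,4), (0,5), (1,4), (1,5), (1,6), (2,5), (2,6), (3,6), (3,7)

α = atan 0.45 = 24.23°;  2α = 48.46°
n_0 = (+0.9912, -0.1322)
n_1 = (+0.8879, +0.4600)
n_2 = (+0.5114, +0.8594)
n_3 = (-0.1789, +0.9839)
n_4 = (-0.9914, +0.1306)
n_5 = (-0.7706, -0.6373)
n_6 = (-0.3258, -0.9454)
n_7 = (+0.5065, -0.8622)
  (0,1): δ = 145.02°  ·
  (0,2): δ = 113.16°  ·
  (0,3): δ = 72.10°  ·
  (0,4): δ = 0.09°  ✓
  (0,5): δ = 47.18°  ✓
  (0,6): δ = 78.58°  ·
  (0,7): δ = 128.03°  ·
  (1,2): δ = 148.14°  ·
  (1,3): δ = 107.08°  ·
  (1,4): δ = 34.89°  ✓
  (1,5): δ = 12.20°  ✓
  (1,6): δ = 43.60°  ✓
  (1,7): δ = 93.04°  ·
  (2,3): δ = 138.94°  ·
  (2,4): δ = 66.75°  ·
  (2,5): δ = 19.66°  ✓
  (2,6): δ = 11.74°  ✓
  (2,7): δ = 61.18°  ·
  (3,4): δ = 107.81°  ·
  (3,5): δ = 60.72°  ·
  (3,6): δ = 29.32°  ✓
  (3,7): δ = 20.13°  ✓
  (4,5): δ = 132.91°  ·
  (4,6): δ = 101.51°  ·
  (4,7): δ = 52.06°  ·
  (5,6): δ = 148.60°  ·
  (5,7): δ = 99.16°  ·
  (6,7): δ = 130.55°  ·
antipodal pairs: 9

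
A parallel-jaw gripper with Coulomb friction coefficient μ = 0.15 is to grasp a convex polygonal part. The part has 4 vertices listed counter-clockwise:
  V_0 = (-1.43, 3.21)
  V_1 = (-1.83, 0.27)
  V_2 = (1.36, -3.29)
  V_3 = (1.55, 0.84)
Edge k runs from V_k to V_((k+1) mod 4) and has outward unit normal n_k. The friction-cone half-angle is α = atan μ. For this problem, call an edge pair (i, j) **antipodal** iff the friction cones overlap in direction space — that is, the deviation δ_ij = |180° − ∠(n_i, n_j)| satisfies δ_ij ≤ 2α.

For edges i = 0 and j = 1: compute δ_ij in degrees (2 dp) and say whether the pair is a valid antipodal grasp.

δ = 130.39°, invalid

α = atan 0.15 = 8.53°;  2α = 17.06°
edge 0: e_0 = (-0.40, -2.94);  n_0 = (-0.9909, +0.1348)
edge 1: e_1 = (+3.19, -3.56);  n_1 = (-0.7447, -0.6673)
∠(n_0, n_1) = 49.61°
δ = |180° − 49.61°| = 130.39°
130.39° > 2α = 17.06°  →  invalid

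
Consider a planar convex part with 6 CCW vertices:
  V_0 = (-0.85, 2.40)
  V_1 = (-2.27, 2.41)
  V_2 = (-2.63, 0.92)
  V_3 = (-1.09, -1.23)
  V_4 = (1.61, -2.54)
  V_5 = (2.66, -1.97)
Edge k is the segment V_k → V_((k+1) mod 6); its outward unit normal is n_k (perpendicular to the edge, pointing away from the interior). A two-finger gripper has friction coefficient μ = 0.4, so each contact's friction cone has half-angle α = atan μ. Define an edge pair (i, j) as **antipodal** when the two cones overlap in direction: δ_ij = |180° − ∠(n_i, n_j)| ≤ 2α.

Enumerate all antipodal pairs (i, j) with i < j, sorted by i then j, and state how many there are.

count = 4; pairs: (0,3), (0,4), (2,5), (3,5)

α = atan 0.4 = 21.80°;  2α = 43.60°
n_0 = (+0.0070, +1.0000)
n_1 = (-0.9720, +0.2349)
n_2 = (-0.8130, -0.5823)
n_3 = (-0.4365, -0.8997)
n_4 = (+0.4771, -0.8789)
n_5 = (+0.7796, +0.6262)
  (0,1): δ = 103.18°  ·
  (0,2): δ = 53.98°  ·
  (0,3): δ = 25.48°  ✓
  (0,4): δ = 28.90°  ✓
  (0,5): δ = 129.18°  ·
  (1,2): δ = 130.80°  ·
  (1,3): δ = 102.30°  ·
  (1,4): δ = 47.92°  ·
  (1,5): δ = 52.35°  ·
  (2,3): δ = 151.50°  ·
  (2,4): δ = 97.12°  ·
  (2,5): δ = 3.16°  ✓
  (3,4): δ = 125.62°  ·
  (3,5): δ = 25.35°  ✓
  (4,5): δ = 79.72°  ·
antipodal pairs: 4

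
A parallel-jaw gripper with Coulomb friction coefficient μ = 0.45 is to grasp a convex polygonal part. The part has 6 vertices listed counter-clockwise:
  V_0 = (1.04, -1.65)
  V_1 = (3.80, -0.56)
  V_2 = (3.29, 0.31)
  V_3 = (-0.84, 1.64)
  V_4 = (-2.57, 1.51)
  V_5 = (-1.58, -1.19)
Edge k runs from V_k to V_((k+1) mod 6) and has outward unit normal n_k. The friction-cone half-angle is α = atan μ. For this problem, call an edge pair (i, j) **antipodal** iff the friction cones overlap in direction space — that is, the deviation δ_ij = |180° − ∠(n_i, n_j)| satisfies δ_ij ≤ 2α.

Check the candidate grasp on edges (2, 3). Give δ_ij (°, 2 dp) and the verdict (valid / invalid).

α = atan 0.45 = 24.23°;  2α = 48.46°
edge 2: e_2 = (-4.13, +1.33);  n_2 = (+0.3065, +0.9519)
edge 3: e_3 = (-1.73, -0.13);  n_3 = (-0.0749, +0.9972)
∠(n_2, n_3) = 22.15°
δ = |180° − 22.15°| = 157.85°
157.85° > 2α = 48.46°  →  invalid

δ = 157.85°, invalid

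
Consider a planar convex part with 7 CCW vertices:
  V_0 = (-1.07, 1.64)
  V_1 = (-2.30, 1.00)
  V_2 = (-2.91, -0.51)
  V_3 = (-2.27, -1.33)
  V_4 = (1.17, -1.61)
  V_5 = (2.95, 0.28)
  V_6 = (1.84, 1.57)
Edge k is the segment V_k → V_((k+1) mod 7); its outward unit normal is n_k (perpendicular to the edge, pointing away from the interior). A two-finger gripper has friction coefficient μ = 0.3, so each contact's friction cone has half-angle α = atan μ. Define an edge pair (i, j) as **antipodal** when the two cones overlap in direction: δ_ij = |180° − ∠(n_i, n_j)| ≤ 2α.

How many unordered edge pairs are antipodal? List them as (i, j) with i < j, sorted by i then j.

count = 5; pairs: (0,3), (0,4), (1,4), (2,5), (3,6)

α = atan 0.3 = 16.70°;  2α = 33.40°
n_0 = (-0.4616, +0.8871)
n_1 = (-0.9272, +0.3746)
n_2 = (-0.7883, -0.6153)
n_3 = (-0.0811, -0.9967)
n_4 = (+0.7280, -0.6856)
n_5 = (+0.7580, +0.6522)
n_6 = (+0.0240, +0.9997)
  (0,1): δ = 139.49°  ·
  (0,2): δ = 79.52°  ·
  (0,3): δ = 32.14°  ✓
  (0,4): δ = 19.23°  ✓
  (0,5): δ = 103.22°  ·
  (0,6): δ = 151.13°  ·
  (1,2): δ = 120.03°  ·
  (1,3): δ = 72.66°  ·
  (1,4): δ = 21.29°  ✓
  (1,5): δ = 62.71°  ·
  (1,6): δ = 110.62°  ·
  (2,3): δ = 132.62°  ·
  (2,4): δ = 81.25°  ·
  (2,5): δ = 2.74°  ✓
  (2,6): δ = 50.65°  ·
  (3,4): δ = 128.63°  ·
  (3,5): δ = 44.64°  ·
  (3,6): δ = 3.28°  ✓
  (4,5): δ = 96.01°  ·
  (4,6): δ = 48.09°  ·
  (5,6): δ = 132.09°  ·
antipodal pairs: 5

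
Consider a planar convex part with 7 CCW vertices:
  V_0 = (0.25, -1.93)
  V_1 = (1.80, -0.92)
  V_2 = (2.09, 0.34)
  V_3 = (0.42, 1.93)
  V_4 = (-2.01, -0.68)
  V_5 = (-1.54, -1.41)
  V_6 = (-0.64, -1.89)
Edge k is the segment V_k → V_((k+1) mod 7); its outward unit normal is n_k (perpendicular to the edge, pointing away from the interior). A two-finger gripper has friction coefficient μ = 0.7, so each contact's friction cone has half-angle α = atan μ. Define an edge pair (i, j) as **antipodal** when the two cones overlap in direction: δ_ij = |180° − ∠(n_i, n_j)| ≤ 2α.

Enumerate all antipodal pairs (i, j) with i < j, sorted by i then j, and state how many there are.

count = 7; pairs: (0,3), (1,3), (1,4), (2,4), (2,5), (2,6), (3,6)

α = atan 0.7 = 34.99°;  2α = 69.98°
n_0 = (+0.5459, -0.8378)
n_1 = (+0.9745, -0.2243)
n_2 = (+0.6895, +0.7242)
n_3 = (-0.7319, +0.6814)
n_4 = (-0.8408, -0.5413)
n_5 = (-0.4706, -0.8824)
n_6 = (-0.0449, -0.9990)
  (0,1): δ = 136.05°  ·
  (0,2): δ = 76.68°  ·
  (0,3): δ = 13.96°  ✓
  (0,4): δ = 89.69°  ·
  (0,5): δ = 118.84°  ·
  (0,6): δ = 144.34°  ·
  (1,2): δ = 120.63°  ·
  (1,3): δ = 29.99°  ✓
  (1,4): δ = 45.74°  ✓
  (1,5): δ = 74.89°  ·
  (1,6): δ = 100.39°  ·
  (2,3): δ = 89.36°  ·
  (2,4): δ = 13.63°  ✓
  (2,5): δ = 15.52°  ✓
  (2,6): δ = 41.02°  ✓
  (3,4): δ = 104.27°  ·
  (3,5): δ = 75.12°  ·
  (3,6): δ = 49.62°  ✓
  (4,5): δ = 150.85°  ·
  (4,6): δ = 125.35°  ·
  (5,6): δ = 154.50°  ·
antipodal pairs: 7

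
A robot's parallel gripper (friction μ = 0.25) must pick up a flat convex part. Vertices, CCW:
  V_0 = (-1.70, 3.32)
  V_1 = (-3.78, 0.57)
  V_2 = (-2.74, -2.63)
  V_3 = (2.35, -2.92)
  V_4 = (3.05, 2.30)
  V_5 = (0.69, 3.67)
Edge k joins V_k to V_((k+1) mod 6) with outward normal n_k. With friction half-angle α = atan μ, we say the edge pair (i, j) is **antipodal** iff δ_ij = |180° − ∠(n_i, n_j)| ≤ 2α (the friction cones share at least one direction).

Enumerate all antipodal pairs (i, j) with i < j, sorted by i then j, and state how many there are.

α = atan 0.25 = 14.04°;  2α = 28.07°
n_0 = (-0.7976, +0.6032)
n_1 = (-0.9510, -0.3091)
n_2 = (-0.0569, -0.9984)
n_3 = (+0.9911, -0.1329)
n_4 = (+0.5020, +0.8648)
n_5 = (-0.1449, +0.9894)
  (0,1): δ = 124.89°  ·
  (0,2): δ = 56.16°  ·
  (0,3): δ = 29.46°  ·
  (0,4): δ = 96.97°  ·
  (0,5): δ = 135.43°  ·
  (1,2): δ = 111.27°  ·
  (1,3): δ = 25.64°  ✓
  (1,4): δ = 41.86°  ·
  (1,5): δ = 80.33°  ·
  (2,3): δ = 94.38°  ·
  (2,4): δ = 26.87°  ✓
  (2,5): δ = 11.59°  ✓
  (3,4): δ = 112.50°  ·
  (3,5): δ = 74.03°  ·
  (4,5): δ = 141.53°  ·
antipodal pairs: 3

count = 3; pairs: (1,3), (2,4), (2,5)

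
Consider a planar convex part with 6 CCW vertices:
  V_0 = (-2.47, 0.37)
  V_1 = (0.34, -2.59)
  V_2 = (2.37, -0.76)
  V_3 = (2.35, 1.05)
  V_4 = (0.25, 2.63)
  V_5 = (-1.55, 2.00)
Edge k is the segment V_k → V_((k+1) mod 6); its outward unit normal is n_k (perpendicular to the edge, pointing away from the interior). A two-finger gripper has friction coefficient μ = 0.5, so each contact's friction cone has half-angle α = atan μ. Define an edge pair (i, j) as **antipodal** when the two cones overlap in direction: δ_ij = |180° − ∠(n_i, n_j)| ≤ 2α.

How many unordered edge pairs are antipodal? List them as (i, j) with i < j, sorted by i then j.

α = atan 0.5 = 26.57°;  2α = 53.13°
n_0 = (-0.7252, -0.6885)
n_1 = (+0.6696, -0.7427)
n_2 = (+0.9999, +0.0110)
n_3 = (+0.6012, +0.7991)
n_4 = (-0.3304, +0.9439)
n_5 = (-0.8709, +0.4915)
  (0,1): δ = 91.48°  ·
  (0,2): δ = 42.88°  ✓
  (0,3): δ = 9.53°  ✓
  (0,4): δ = 65.78°  ·
  (0,5): δ = 107.05°  ·
  (1,2): δ = 131.40°  ·
  (1,3): δ = 78.99°  ·
  (1,4): δ = 22.74°  ✓
  (1,5): δ = 18.52°  ✓
  (2,3): δ = 127.59°  ·
  (2,4): δ = 71.34°  ·
  (2,5): δ = 30.07°  ✓
  (3,4): δ = 123.75°  ·
  (3,5): δ = 82.48°  ·
  (4,5): δ = 138.73°  ·
antipodal pairs: 5

count = 5; pairs: (0,2), (0,3), (1,4), (1,5), (2,5)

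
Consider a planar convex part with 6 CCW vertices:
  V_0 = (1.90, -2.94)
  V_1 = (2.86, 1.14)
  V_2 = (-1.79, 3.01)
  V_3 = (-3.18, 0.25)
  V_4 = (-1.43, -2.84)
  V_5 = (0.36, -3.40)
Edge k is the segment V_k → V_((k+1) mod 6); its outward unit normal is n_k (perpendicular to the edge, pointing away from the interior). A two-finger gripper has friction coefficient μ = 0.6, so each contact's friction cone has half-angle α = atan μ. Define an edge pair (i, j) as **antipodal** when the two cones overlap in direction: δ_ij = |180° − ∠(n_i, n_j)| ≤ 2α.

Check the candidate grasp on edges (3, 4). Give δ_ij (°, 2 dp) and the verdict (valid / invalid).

δ = 136.90°, invalid

α = atan 0.6 = 30.96°;  2α = 61.93°
edge 3: e_3 = (+1.75, -3.09);  n_3 = (-0.8701, -0.4928)
edge 4: e_4 = (+1.79, -0.56);  n_4 = (-0.2986, -0.9544)
∠(n_3, n_4) = 43.10°
δ = |180° − 43.10°| = 136.90°
136.90° > 2α = 61.93°  →  invalid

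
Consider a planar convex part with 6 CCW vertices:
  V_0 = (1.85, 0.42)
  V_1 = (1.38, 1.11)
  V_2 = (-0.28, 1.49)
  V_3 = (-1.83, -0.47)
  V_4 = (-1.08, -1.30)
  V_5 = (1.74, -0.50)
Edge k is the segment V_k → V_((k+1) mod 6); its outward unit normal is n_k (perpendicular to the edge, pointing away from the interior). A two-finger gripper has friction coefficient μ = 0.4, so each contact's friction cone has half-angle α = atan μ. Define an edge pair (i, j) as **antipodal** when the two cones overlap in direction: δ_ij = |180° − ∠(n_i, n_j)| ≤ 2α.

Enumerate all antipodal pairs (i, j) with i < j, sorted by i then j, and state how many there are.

α = atan 0.4 = 21.80°;  2α = 43.60°
n_0 = (+0.8265, +0.5630)
n_1 = (+0.2231, +0.9748)
n_2 = (-0.7844, +0.6203)
n_3 = (-0.7420, -0.6704)
n_4 = (+0.2729, -0.9620)
n_5 = (+0.9929, -0.1187)
  (0,1): δ = 137.15°  ·
  (0,2): δ = 72.60°  ·
  (0,3): δ = 7.84°  ✓
  (0,4): δ = 71.58°  ·
  (0,5): δ = 138.92°  ·
  (1,2): δ = 115.44°  ·
  (1,3): δ = 35.00°  ✓
  (1,4): δ = 28.73°  ✓
  (1,5): δ = 96.08°  ·
  (2,3): δ = 99.56°  ·
  (2,4): δ = 35.82°  ✓
  (2,5): δ = 31.52°  ✓
  (3,4): δ = 116.26°  ·
  (3,5): δ = 48.92°  ·
  (4,5): δ = 112.66°  ·
antipodal pairs: 5

count = 5; pairs: (0,3), (1,3), (1,4), (2,4), (2,5)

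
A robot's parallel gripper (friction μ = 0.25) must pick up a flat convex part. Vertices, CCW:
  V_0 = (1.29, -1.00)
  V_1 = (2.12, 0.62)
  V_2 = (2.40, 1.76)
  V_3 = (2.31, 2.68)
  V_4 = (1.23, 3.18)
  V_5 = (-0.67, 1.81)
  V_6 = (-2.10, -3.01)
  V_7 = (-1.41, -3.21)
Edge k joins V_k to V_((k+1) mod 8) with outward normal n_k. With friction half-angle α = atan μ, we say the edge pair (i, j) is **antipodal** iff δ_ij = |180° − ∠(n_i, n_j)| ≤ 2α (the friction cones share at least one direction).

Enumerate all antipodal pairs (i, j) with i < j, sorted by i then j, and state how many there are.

count = 6; pairs: (0,4), (0,5), (1,5), (2,5), (3,6), (4,7)

α = atan 0.25 = 14.04°;  2α = 28.07°
n_0 = (+0.8900, -0.4560)
n_1 = (+0.9711, -0.2385)
n_2 = (+0.9952, +0.0974)
n_3 = (+0.4201, +0.9075)
n_4 = (-0.5849, +0.8111)
n_5 = (-0.9587, +0.2844)
n_6 = (-0.2784, -0.9605)
n_7 = (+0.6334, -0.7738)
  (0,1): δ = 166.67°  ·
  (0,2): δ = 147.28°  ·
  (0,3): δ = 87.71°  ·
  (0,4): δ = 27.08°  ✓
  (0,5): δ = 10.60°  ✓
  (0,6): δ = 100.96°  ·
  (0,7): δ = 156.43°  ·
  (1,2): δ = 160.61°  ·
  (1,3): δ = 101.04°  ·
  (1,4): δ = 40.41°  ·
  (1,5): δ = 2.73°  ✓
  (1,6): δ = 87.63°  ·
  (1,7): δ = 143.10°  ·
  (2,3): δ = 120.43°  ·
  (2,4): δ = 59.79°  ·
  (2,5): δ = 22.11°  ✓
  (2,6): δ = 68.25°  ·
  (2,7): δ = 123.71°  ·
  (3,4): δ = 119.36°  ·
  (3,5): δ = 81.68°  ·
  (3,6): δ = 8.68°  ✓
  (3,7): δ = 64.14°  ·
  (4,5): δ = 142.32°  ·
  (4,6): δ = 51.96°  ·
  (4,7): δ = 3.51°  ✓
  (5,6): δ = 89.64°  ·
  (5,7): δ = 34.17°  ·
  (6,7): δ = 124.53°  ·
antipodal pairs: 6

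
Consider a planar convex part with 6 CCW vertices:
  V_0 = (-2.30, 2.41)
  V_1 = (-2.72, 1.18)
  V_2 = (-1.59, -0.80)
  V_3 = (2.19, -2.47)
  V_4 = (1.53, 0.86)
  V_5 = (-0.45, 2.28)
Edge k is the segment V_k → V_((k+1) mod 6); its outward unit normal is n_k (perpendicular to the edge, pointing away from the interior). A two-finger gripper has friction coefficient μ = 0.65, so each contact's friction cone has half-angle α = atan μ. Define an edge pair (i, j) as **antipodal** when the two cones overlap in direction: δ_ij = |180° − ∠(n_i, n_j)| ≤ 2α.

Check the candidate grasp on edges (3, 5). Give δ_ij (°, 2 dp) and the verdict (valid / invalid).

α = atan 0.65 = 33.02°;  2α = 66.05°
edge 3: e_3 = (-0.66, +3.33);  n_3 = (+0.9809, +0.1944)
edge 5: e_5 = (-1.85, +0.13);  n_5 = (+0.0701, +0.9975)
∠(n_3, n_5) = 74.77°
δ = |180° − 74.77°| = 105.23°
105.23° > 2α = 66.05°  →  invalid

δ = 105.23°, invalid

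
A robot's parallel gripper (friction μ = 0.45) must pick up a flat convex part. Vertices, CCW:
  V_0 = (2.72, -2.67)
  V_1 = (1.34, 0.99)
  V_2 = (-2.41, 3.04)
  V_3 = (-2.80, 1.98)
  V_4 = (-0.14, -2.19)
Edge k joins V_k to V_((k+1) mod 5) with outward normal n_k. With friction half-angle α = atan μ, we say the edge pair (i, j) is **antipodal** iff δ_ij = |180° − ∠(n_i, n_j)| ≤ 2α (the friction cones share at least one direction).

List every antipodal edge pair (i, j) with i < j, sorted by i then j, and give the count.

count = 4; pairs: (0,2), (0,3), (1,3), (1,4)

α = atan 0.45 = 24.23°;  2α = 48.46°
n_0 = (+0.9357, +0.3528)
n_1 = (+0.4797, +0.8774)
n_2 = (-0.9385, +0.3453)
n_3 = (-0.8431, -0.5378)
n_4 = (-0.1655, -0.9862)
  (0,1): δ = 139.32°  ·
  (0,2): δ = 40.86°  ✓
  (0,3): δ = 11.87°  ✓
  (0,4): δ = 59.81°  ·
  (1,2): δ = 81.54°  ·
  (1,3): δ = 28.80°  ✓
  (1,4): δ = 19.14°  ✓
  (2,3): δ = 127.27°  ·
  (2,4): δ = 79.33°  ·
  (3,4): δ = 132.06°  ·
antipodal pairs: 4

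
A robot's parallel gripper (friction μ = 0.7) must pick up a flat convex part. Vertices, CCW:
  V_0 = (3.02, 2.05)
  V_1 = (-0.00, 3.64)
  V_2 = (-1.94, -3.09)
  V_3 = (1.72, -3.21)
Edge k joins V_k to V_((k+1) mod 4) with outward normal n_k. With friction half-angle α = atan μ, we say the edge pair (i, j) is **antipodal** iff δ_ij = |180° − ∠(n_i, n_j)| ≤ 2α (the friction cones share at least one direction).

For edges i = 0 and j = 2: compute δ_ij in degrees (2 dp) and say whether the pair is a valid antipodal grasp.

δ = 25.89°, valid

α = atan 0.7 = 34.99°;  2α = 69.98°
edge 0: e_0 = (-3.02, +1.59);  n_0 = (+0.4659, +0.8849)
edge 2: e_2 = (+3.66, -0.12);  n_2 = (-0.0328, -0.9995)
∠(n_0, n_2) = 154.11°
δ = |180° − 154.11°| = 25.89°
25.89° ≤ 2α = 69.98°  →  valid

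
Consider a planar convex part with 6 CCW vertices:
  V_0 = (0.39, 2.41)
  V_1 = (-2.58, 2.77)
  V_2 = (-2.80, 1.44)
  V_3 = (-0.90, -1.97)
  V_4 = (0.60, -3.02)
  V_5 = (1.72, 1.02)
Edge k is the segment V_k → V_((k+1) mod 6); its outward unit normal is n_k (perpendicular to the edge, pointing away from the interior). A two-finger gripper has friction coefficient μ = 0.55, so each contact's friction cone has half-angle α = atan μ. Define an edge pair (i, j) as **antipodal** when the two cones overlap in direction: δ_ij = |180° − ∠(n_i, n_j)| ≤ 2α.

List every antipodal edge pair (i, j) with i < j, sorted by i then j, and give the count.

count = 7; pairs: (0,2), (0,3), (1,4), (1,5), (2,4), (2,5), (3,5)

α = atan 0.55 = 28.81°;  2α = 57.62°
n_0 = (+0.1203, +0.9927)
n_1 = (-0.9866, +0.1632)
n_2 = (-0.8736, -0.4867)
n_3 = (-0.5735, -0.8192)
n_4 = (+0.9637, -0.2672)
n_5 = (+0.7225, +0.6913)
  (0,1): δ = 92.48°  ·
  (0,2): δ = 53.96°  ✓
  (0,3): δ = 28.08°  ✓
  (0,4): δ = 81.42°  ·
  (0,5): δ = 140.65°  ·
  (1,2): δ = 141.48°  ·
  (1,3): δ = 115.60°  ·
  (1,4): δ = 6.10°  ✓
  (1,5): δ = 53.13°  ✓
  (2,3): δ = 154.12°  ·
  (2,4): δ = 44.62°  ✓
  (2,5): δ = 14.61°  ✓
  (3,4): δ = 70.50°  ·
  (3,5): δ = 11.27°  ✓
  (4,5): δ = 120.77°  ·
antipodal pairs: 7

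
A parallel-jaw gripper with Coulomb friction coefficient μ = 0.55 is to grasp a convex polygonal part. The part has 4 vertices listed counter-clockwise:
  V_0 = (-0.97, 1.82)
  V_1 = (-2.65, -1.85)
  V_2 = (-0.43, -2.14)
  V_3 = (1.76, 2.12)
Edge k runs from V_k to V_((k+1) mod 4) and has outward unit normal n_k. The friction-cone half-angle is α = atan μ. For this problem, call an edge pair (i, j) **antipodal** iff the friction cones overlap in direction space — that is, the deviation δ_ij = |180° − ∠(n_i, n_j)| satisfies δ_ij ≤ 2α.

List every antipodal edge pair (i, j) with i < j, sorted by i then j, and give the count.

α = atan 0.55 = 28.81°;  2α = 57.62°
n_0 = (-0.9093, +0.4162)
n_1 = (-0.1295, -0.9916)
n_2 = (+0.8894, -0.4572)
n_3 = (-0.1092, +0.9940)
  (0,1): δ = 72.85°  ·
  (0,2): δ = 2.61°  ✓
  (0,3): δ = 120.87°  ·
  (1,2): δ = 109.76°  ·
  (1,3): δ = 13.71°  ✓
  (2,3): δ = 56.52°  ✓
antipodal pairs: 3

count = 3; pairs: (0,2), (1,3), (2,3)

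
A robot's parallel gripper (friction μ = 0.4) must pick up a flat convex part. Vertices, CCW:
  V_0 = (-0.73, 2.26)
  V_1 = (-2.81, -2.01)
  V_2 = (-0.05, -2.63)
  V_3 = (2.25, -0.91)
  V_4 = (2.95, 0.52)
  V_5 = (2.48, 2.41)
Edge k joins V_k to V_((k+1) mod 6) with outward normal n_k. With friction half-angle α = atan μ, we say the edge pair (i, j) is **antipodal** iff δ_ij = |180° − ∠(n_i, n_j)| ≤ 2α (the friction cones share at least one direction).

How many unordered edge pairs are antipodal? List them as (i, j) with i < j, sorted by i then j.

count = 5; pairs: (0,2), (0,3), (0,4), (1,5), (2,5)

α = atan 0.4 = 21.80°;  2α = 43.60°
n_0 = (-0.8990, +0.4379)
n_1 = (-0.2192, -0.9757)
n_2 = (+0.5989, -0.8008)
n_3 = (+0.8982, -0.4397)
n_4 = (+0.9704, +0.2413)
n_5 = (-0.0467, +0.9989)
  (0,1): δ = 76.69°  ·
  (0,2): δ = 27.24°  ✓
  (0,3): δ = 0.11°  ✓
  (0,4): δ = 39.94°  ✓
  (0,5): δ = 118.65°  ·
  (1,2): δ = 130.55°  ·
  (1,3): δ = 103.42°  ·
  (1,4): δ = 63.37°  ·
  (1,5): δ = 15.34°  ✓
  (2,3): δ = 152.87°  ·
  (2,4): δ = 112.83°  ·
  (2,5): δ = 34.11°  ✓
  (3,4): δ = 139.95°  ·
  (3,5): δ = 61.24°  ·
  (4,5): δ = 101.29°  ·
antipodal pairs: 5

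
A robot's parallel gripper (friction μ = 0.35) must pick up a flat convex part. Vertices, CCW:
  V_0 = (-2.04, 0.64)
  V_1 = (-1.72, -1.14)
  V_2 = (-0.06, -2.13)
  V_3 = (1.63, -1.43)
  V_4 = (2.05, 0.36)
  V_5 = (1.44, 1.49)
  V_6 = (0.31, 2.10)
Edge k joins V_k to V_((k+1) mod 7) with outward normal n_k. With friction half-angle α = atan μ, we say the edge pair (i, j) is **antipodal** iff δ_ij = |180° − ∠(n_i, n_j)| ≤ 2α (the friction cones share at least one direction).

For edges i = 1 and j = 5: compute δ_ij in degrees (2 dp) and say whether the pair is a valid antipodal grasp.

δ = 2.45°, valid

α = atan 0.35 = 19.29°;  2α = 38.58°
edge 1: e_1 = (+1.66, -0.99);  n_1 = (-0.5122, -0.8589)
edge 5: e_5 = (-1.13, +0.61);  n_5 = (+0.4750, +0.8800)
∠(n_1, n_5) = 177.55°
δ = |180° − 177.55°| = 2.45°
2.45° ≤ 2α = 38.58°  →  valid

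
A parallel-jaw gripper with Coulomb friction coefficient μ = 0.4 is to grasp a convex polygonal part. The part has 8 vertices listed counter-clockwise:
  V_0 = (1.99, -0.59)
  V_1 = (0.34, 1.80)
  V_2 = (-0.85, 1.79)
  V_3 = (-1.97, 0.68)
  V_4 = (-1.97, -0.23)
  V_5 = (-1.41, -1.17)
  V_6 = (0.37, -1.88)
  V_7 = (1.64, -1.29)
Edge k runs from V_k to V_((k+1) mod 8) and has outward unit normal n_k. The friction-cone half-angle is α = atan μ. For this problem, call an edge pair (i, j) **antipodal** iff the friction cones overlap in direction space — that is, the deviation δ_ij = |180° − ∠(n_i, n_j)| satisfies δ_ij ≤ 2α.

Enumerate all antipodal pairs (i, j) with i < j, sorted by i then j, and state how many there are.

count = 8; pairs: (0,3), (0,4), (0,5), (1,5), (1,6), (2,6), (2,7), (3,7)

α = atan 0.4 = 21.80°;  2α = 43.60°
n_0 = (+0.8229, +0.5681)
n_1 = (-0.0084, +1.0000)
n_2 = (-0.7039, +0.7103)
n_3 = (-1.0000, -0.0000)
n_4 = (-0.8591, -0.5118)
n_5 = (-0.3705, -0.9288)
n_6 = (+0.4213, -0.9069)
n_7 = (+0.8944, -0.4472)
  (0,1): δ = 124.14°  ·
  (0,2): δ = 79.88°  ·
  (0,3): δ = 34.62°  ✓
  (0,4): δ = 3.84°  ✓
  (0,5): δ = 33.63°  ✓
  (0,6): δ = 80.30°  ·
  (0,7): δ = 118.81°  ·
  (1,2): δ = 135.74°  ·
  (1,3): δ = 90.48°  ·
  (1,4): δ = 59.70°  ·
  (1,5): δ = 22.23°  ✓
  (1,6): δ = 24.44°  ✓
  (1,7): δ = 62.95°  ·
  (2,3): δ = 134.74°  ·
  (2,4): δ = 103.96°  ·
  (2,5): δ = 66.49°  ·
  (2,6): δ = 19.83°  ✓
  (2,7): δ = 18.69°  ✓
  (3,4): δ = 149.22°  ·
  (3,5): δ = 111.75°  ·
  (3,6): δ = 65.08°  ·
  (3,7): δ = 26.57°  ✓
  (4,5): δ = 142.53°  ·
  (4,6): δ = 95.87°  ·
  (4,7): δ = 57.35°  ·
  (5,6): δ = 133.34°  ·
  (5,7): δ = 94.82°  ·
  (6,7): δ = 141.48°  ·
antipodal pairs: 8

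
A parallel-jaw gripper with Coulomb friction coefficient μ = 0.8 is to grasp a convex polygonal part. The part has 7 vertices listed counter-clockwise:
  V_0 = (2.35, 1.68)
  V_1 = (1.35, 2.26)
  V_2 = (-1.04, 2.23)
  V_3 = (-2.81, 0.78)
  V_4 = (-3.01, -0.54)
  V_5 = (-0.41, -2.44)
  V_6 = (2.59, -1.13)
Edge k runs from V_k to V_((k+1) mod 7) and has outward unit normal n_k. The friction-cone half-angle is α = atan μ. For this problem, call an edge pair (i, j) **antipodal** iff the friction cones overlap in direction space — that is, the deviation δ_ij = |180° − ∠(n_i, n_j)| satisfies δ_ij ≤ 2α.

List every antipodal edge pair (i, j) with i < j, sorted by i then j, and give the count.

count = 11; pairs: (0,3), (0,4), (0,5), (1,4), (1,5), (2,4), (2,5), (2,6), (3,5), (3,6), (4,6)

α = atan 0.8 = 38.66°;  2α = 77.32°
n_0 = (+0.5017, +0.8650)
n_1 = (-0.0126, +0.9999)
n_2 = (-0.6337, +0.7736)
n_3 = (-0.9887, +0.1498)
n_4 = (-0.5900, -0.8074)
n_5 = (+0.4002, -0.9164)
n_6 = (+0.9964, +0.0851)
  (0,1): δ = 149.17°  ·
  (0,2): δ = 110.56°  ·
  (0,3): δ = 68.50°  ✓
  (0,4): δ = 6.04°  ✓
  (0,5): δ = 53.70°  ✓
  (0,6): δ = 125.00°  ·
  (1,2): δ = 141.39°  ·
  (1,3): δ = 99.33°  ·
  (1,4): δ = 36.88°  ✓
  (1,5): δ = 22.87°  ✓
  (1,6): δ = 94.16°  ·
  (2,3): δ = 137.94°  ·
  (2,4): δ = 75.48°  ✓
  (2,5): δ = 15.74°  ✓
  (2,6): δ = 55.56°  ✓
  (3,4): δ = 117.54°  ·
  (3,5): δ = 57.80°  ✓
  (3,6): δ = 13.50°  ✓
  (4,5): δ = 120.25°  ·
  (4,6): δ = 48.96°  ✓
  (5,6): δ = 108.71°  ·
antipodal pairs: 11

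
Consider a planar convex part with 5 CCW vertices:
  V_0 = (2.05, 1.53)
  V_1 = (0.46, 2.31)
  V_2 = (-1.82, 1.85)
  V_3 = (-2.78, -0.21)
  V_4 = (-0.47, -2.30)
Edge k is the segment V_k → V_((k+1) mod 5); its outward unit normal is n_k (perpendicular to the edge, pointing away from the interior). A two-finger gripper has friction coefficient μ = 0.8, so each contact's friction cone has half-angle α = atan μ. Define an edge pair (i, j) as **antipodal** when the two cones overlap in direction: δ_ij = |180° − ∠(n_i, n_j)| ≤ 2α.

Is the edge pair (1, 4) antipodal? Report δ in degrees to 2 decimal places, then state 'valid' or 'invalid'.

α = atan 0.8 = 38.66°;  2α = 77.32°
edge 1: e_1 = (-2.28, -0.46);  n_1 = (-0.1978, +0.9802)
edge 4: e_4 = (+2.52, +3.83);  n_4 = (+0.8354, -0.5497)
∠(n_1, n_4) = 134.75°
δ = |180° − 134.75°| = 45.25°
45.25° ≤ 2α = 77.32°  →  valid

δ = 45.25°, valid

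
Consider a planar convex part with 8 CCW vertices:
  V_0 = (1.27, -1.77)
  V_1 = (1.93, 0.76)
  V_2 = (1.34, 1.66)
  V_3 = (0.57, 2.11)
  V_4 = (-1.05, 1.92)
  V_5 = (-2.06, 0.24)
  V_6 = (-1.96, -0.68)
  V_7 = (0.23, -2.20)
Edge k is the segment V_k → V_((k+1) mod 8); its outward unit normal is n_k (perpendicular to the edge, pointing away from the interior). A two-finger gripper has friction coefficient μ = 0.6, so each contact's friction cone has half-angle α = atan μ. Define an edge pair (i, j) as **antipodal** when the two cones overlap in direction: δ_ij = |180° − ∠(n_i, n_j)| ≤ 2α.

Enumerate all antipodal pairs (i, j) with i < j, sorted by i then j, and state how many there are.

α = atan 0.6 = 30.96°;  2α = 61.93°
n_0 = (+0.9676, -0.2524)
n_1 = (+0.8363, +0.5483)
n_2 = (+0.5046, +0.8634)
n_3 = (-0.1165, +0.9932)
n_4 = (-0.8570, +0.5152)
n_5 = (-0.9941, -0.1081)
n_6 = (-0.5702, -0.8215)
n_7 = (+0.3821, -0.9241)
  (0,1): δ = 132.13°  ·
  (0,2): δ = 105.68°  ·
  (0,3): δ = 68.69°  ·
  (0,4): δ = 16.39°  ✓
  (0,5): δ = 20.82°  ✓
  (0,6): δ = 69.86°  ·
  (0,7): δ = 127.08°  ·
  (1,2): δ = 153.55°  ·
  (1,3): δ = 116.56°  ·
  (1,4): δ = 64.26°  ·
  (1,5): δ = 27.04°  ✓
  (1,6): δ = 21.99°  ✓
  (1,7): δ = 79.22°  ·
  (2,3): δ = 143.01°  ·
  (2,4): δ = 90.71°  ·
  (2,5): δ = 53.49°  ✓
  (2,6): δ = 4.46°  ✓
  (2,7): δ = 52.77°  ✓
  (3,4): δ = 127.70°  ·
  (3,5): δ = 90.49°  ·
  (3,6): δ = 41.45°  ✓
  (3,7): δ = 15.77°  ✓
  (4,5): δ = 142.78°  ·
  (4,6): δ = 93.75°  ·
  (4,7): δ = 36.52°  ✓
  (5,6): δ = 130.97°  ·
  (5,7): δ = 73.74°  ·
  (6,7): δ = 122.77°  ·
antipodal pairs: 10

count = 10; pairs: (0,4), (0,5), (1,5), (1,6), (2,5), (2,6), (2,7), (3,6), (3,7), (4,7)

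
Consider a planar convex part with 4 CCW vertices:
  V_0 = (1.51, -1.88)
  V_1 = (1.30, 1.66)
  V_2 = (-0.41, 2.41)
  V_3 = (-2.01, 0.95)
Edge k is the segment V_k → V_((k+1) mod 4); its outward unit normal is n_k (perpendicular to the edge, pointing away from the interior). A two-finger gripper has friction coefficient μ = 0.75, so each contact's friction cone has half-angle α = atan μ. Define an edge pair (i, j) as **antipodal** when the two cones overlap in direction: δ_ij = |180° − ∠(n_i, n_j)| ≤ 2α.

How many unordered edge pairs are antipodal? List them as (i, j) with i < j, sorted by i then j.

count = 3; pairs: (0,2), (0,3), (1,3)

α = atan 0.75 = 36.87°;  2α = 73.74°
n_0 = (+0.9982, +0.0592)
n_1 = (+0.4017, +0.9158)
n_2 = (-0.6741, +0.7387)
n_3 = (-0.6266, -0.7794)
  (0,1): δ = 117.08°  ·
  (0,2): δ = 51.01°  ✓
  (0,3): δ = 47.81°  ✓
  (1,2): δ = 113.94°  ·
  (1,3): δ = 15.12°  ✓
  (2,3): δ = 81.18°  ·
antipodal pairs: 3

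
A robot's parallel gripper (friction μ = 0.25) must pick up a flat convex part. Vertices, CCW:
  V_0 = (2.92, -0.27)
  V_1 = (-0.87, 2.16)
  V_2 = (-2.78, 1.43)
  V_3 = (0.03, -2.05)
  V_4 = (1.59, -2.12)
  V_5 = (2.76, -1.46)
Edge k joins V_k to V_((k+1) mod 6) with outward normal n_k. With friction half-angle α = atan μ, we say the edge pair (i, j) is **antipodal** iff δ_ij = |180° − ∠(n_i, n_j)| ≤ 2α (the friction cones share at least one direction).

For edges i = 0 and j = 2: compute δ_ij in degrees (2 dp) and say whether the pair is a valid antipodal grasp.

α = atan 0.25 = 14.04°;  2α = 28.07°
edge 0: e_0 = (-3.79, +2.43);  n_0 = (+0.5397, +0.8418)
edge 2: e_2 = (+2.81, -3.48);  n_2 = (-0.7780, -0.6282)
∠(n_0, n_2) = 161.59°
δ = |180° − 161.59°| = 18.41°
18.41° ≤ 2α = 28.07°  →  valid

δ = 18.41°, valid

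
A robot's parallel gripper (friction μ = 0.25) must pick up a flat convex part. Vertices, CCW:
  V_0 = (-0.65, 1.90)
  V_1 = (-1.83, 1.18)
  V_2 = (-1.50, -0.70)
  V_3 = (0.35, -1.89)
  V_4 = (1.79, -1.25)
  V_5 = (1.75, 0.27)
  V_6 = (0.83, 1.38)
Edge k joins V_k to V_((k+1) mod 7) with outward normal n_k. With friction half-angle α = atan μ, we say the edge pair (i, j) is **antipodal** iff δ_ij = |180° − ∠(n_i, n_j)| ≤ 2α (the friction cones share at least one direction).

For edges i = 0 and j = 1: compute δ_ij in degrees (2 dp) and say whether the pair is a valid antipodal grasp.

α = atan 0.25 = 14.04°;  2α = 28.07°
edge 0: e_0 = (-1.18, -0.72);  n_0 = (-0.5209, +0.8536)
edge 1: e_1 = (+0.33, -1.88);  n_1 = (-0.9849, -0.1729)
∠(n_0, n_1) = 68.57°
δ = |180° − 68.57°| = 111.43°
111.43° > 2α = 28.07°  →  invalid

δ = 111.43°, invalid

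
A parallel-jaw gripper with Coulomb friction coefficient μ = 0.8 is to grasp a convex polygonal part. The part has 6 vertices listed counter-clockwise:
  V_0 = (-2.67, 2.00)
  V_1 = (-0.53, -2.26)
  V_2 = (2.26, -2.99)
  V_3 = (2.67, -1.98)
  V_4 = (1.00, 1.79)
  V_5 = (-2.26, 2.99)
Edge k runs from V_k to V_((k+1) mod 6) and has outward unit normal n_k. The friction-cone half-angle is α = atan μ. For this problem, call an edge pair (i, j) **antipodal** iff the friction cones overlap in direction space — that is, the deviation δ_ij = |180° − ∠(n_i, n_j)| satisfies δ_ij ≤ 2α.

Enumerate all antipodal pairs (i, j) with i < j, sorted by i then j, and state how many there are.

α = atan 0.8 = 38.66°;  2α = 77.32°
n_0 = (-0.8936, -0.4489)
n_1 = (-0.2531, -0.9674)
n_2 = (+0.9266, -0.3761)
n_3 = (+0.9143, +0.4050)
n_4 = (+0.3454, +0.9384)
n_5 = (-0.9239, +0.3826)
  (0,1): δ = 131.34°  ·
  (0,2): δ = 48.77°  ✓
  (0,3): δ = 2.78°  ✓
  (0,4): δ = 43.12°  ✓
  (0,5): δ = 130.83°  ·
  (1,2): δ = 97.43°  ·
  (1,3): δ = 51.45°  ✓
  (1,4): δ = 5.55°  ✓
  (1,5): δ = 82.17°  ·
  (2,3): δ = 134.01°  ·
  (2,4): δ = 88.11°  ·
  (2,5): δ = 0.40°  ✓
  (3,4): δ = 134.10°  ·
  (3,5): δ = 46.39°  ✓
  (4,5): δ = 92.29°  ·
antipodal pairs: 7

count = 7; pairs: (0,2), (0,3), (0,4), (1,3), (1,4), (2,5), (3,5)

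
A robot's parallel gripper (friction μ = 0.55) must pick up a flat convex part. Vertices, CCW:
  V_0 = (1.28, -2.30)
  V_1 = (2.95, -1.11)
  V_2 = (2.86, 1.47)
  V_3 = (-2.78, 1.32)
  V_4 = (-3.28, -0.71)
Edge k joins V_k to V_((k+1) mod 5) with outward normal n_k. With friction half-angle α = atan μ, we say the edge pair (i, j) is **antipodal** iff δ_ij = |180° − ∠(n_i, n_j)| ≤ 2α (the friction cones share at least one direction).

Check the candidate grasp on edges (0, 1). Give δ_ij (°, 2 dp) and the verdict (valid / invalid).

δ = 123.47°, invalid

α = atan 0.55 = 28.81°;  2α = 57.62°
edge 0: e_0 = (+1.67, +1.19);  n_0 = (+0.5803, -0.8144)
edge 1: e_1 = (-0.09, +2.58);  n_1 = (+0.9994, +0.0349)
∠(n_0, n_1) = 56.53°
δ = |180° − 56.53°| = 123.47°
123.47° > 2α = 57.62°  →  invalid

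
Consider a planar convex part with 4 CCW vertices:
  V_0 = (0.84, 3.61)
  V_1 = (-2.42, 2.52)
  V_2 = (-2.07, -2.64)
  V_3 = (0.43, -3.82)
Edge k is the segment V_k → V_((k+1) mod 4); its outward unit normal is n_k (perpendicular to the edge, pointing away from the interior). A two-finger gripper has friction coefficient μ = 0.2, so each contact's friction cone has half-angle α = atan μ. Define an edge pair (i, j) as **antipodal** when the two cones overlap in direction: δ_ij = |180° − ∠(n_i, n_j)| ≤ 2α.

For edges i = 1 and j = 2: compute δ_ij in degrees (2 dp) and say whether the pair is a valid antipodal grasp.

δ = 119.15°, invalid

α = atan 0.2 = 11.31°;  2α = 22.62°
edge 1: e_1 = (+0.35, -5.16);  n_1 = (-0.9977, -0.0677)
edge 2: e_2 = (+2.50, -1.18);  n_2 = (-0.4268, -0.9043)
∠(n_1, n_2) = 60.85°
δ = |180° − 60.85°| = 119.15°
119.15° > 2α = 22.62°  →  invalid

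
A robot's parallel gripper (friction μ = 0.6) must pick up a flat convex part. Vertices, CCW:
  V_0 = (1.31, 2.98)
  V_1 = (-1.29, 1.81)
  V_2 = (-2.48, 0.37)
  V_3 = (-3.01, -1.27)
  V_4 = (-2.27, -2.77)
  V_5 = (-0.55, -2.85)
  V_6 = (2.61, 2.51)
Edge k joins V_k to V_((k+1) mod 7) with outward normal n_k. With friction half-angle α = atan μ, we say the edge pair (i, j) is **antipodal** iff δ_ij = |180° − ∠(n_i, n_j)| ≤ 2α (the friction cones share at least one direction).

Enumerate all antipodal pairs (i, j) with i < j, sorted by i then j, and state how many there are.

count = 8; pairs: (0,4), (0,5), (1,4), (1,5), (2,5), (3,5), (3,6), (4,6)

α = atan 0.6 = 30.96°;  2α = 61.93°
n_0 = (-0.4104, +0.9119)
n_1 = (-0.7708, +0.6370)
n_2 = (-0.9515, +0.3075)
n_3 = (-0.8968, -0.4424)
n_4 = (-0.0465, -0.9989)
n_5 = (+0.8614, -0.5079)
n_6 = (+0.3400, +0.9404)
  (0,1): δ = 153.80°  ·
  (0,2): δ = 132.14°  ·
  (0,3): δ = 87.97°  ·
  (0,4): δ = 26.89°  ✓
  (0,5): δ = 35.25°  ✓
  (0,6): δ = 135.90°  ·
  (1,2): δ = 158.34°  ·
  (1,3): δ = 114.17°  ·
  (1,4): δ = 53.09°  ✓
  (1,5): δ = 9.05°  ✓
  (1,6): δ = 109.69°  ·
  (2,3): δ = 135.83°  ·
  (2,4): δ = 74.75°  ·
  (2,5): δ = 12.61°  ✓
  (2,6): δ = 88.03°  ·
  (3,4): δ = 118.92°  ·
  (3,5): δ = 56.78°  ✓
  (3,6): δ = 43.86°  ✓
  (4,5): δ = 117.86°  ·
  (4,6): δ = 17.21°  ✓
  (5,6): δ = 79.36°  ·
antipodal pairs: 8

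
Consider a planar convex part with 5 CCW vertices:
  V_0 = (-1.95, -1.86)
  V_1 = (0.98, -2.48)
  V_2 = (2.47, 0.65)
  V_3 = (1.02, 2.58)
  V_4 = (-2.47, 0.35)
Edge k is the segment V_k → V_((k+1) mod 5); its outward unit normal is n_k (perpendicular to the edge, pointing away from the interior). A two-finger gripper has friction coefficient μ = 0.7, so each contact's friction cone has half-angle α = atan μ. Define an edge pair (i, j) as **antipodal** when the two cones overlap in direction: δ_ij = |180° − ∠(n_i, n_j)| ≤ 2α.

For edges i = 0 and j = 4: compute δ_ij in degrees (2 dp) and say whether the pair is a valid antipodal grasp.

δ = 115.19°, invalid

α = atan 0.7 = 34.99°;  2α = 69.98°
edge 0: e_0 = (+2.93, -0.62);  n_0 = (-0.2070, -0.9783)
edge 4: e_4 = (+0.52, -2.21);  n_4 = (-0.9734, -0.2290)
∠(n_0, n_4) = 64.81°
δ = |180° − 64.81°| = 115.19°
115.19° > 2α = 69.98°  →  invalid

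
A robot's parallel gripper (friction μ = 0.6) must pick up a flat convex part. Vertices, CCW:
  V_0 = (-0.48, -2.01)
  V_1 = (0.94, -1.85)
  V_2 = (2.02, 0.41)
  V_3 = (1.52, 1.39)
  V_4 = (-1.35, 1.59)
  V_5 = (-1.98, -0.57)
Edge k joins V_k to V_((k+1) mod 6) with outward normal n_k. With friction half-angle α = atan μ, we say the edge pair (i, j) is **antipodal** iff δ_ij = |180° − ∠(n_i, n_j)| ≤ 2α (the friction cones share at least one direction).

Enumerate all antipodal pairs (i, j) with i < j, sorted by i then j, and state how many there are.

count = 5; pairs: (0,3), (1,4), (2,4), (2,5), (3,5)

α = atan 0.6 = 30.96°;  2α = 61.93°
n_0 = (+0.1120, -0.9937)
n_1 = (+0.9023, -0.4312)
n_2 = (+0.8908, +0.4545)
n_3 = (+0.0695, +0.9976)
n_4 = (-0.9600, +0.2800)
n_5 = (-0.6925, -0.7214)
  (0,1): δ = 121.97°  ·
  (0,2): δ = 69.40°  ·
  (0,3): δ = 10.42°  ✓
  (0,4): δ = 67.31°  ·
  (0,5): δ = 129.74°  ·
  (1,2): δ = 127.43°  ·
  (1,3): δ = 68.44°  ·
  (1,4): δ = 9.28°  ✓
  (1,5): δ = 71.71°  ·
  (2,3): δ = 121.02°  ·
  (2,4): δ = 43.29°  ✓
  (2,5): δ = 19.14°  ✓
  (3,4): δ = 102.27°  ·
  (3,5): δ = 39.84°  ✓
  (4,5): δ = 117.57°  ·
antipodal pairs: 5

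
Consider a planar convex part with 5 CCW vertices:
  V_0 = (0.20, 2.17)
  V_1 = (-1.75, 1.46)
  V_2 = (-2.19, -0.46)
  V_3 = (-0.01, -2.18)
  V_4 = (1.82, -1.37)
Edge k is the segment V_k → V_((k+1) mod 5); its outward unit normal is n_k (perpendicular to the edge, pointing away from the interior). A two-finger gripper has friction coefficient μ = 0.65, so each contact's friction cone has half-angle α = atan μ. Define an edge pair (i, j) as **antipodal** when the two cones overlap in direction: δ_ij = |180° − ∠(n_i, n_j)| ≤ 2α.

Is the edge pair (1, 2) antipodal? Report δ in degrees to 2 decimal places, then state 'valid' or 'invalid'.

δ = 115.37°, invalid

α = atan 0.65 = 33.02°;  2α = 66.05°
edge 1: e_1 = (-0.44, -1.92);  n_1 = (-0.9747, +0.2234)
edge 2: e_2 = (+2.18, -1.72);  n_2 = (-0.6194, -0.7851)
∠(n_1, n_2) = 64.63°
δ = |180° − 64.63°| = 115.37°
115.37° > 2α = 66.05°  →  invalid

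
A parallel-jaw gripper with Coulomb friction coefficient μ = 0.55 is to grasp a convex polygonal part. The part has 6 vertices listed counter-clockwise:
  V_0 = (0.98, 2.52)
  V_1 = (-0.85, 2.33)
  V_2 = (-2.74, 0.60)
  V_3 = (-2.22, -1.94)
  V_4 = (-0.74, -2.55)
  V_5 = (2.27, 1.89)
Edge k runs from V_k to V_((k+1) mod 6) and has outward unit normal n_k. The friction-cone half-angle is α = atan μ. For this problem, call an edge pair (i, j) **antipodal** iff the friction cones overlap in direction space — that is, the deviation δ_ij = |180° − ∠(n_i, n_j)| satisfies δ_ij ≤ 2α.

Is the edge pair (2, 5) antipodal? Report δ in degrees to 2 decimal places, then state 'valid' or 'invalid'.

α = atan 0.55 = 28.81°;  2α = 57.62°
edge 2: e_2 = (+0.52, -2.54);  n_2 = (-0.9797, -0.2006)
edge 5: e_5 = (-1.29, +0.63);  n_5 = (+0.4388, +0.8986)
∠(n_2, n_5) = 127.60°
δ = |180° − 127.60°| = 52.40°
52.40° ≤ 2α = 57.62°  →  valid

δ = 52.40°, valid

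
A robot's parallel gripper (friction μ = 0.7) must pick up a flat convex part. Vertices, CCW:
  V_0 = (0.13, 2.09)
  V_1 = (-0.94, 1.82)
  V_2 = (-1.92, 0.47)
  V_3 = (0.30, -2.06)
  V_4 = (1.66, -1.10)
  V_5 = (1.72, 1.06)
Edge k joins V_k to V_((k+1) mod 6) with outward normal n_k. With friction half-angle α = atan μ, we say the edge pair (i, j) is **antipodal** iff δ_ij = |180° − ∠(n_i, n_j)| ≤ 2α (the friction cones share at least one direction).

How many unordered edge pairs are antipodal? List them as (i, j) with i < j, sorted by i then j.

count = 7; pairs: (0,2), (0,3), (1,3), (1,4), (2,4), (2,5), (3,5)

α = atan 0.7 = 34.99°;  2α = 69.98°
n_0 = (-0.2447, +0.9696)
n_1 = (-0.8093, +0.5875)
n_2 = (-0.7517, -0.6596)
n_3 = (+0.5767, -0.8170)
n_4 = (+0.9996, -0.0278)
n_5 = (+0.5437, +0.8393)
  (0,1): δ = 140.14°  ·
  (0,2): δ = 62.90°  ✓
  (0,3): δ = 21.06°  ✓
  (0,4): δ = 74.25°  ·
  (0,5): δ = 132.90°  ·
  (1,2): δ = 102.76°  ·
  (1,3): δ = 18.81°  ✓
  (1,4): δ = 34.39°  ✓
  (1,5): δ = 93.04°  ·
  (2,3): δ = 96.05°  ·
  (2,4): δ = 42.86°  ✓
  (2,5): δ = 15.80°  ✓
  (3,4): δ = 126.81°  ·
  (3,5): δ = 68.15°  ✓
  (4,5): δ = 121.34°  ·
antipodal pairs: 7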